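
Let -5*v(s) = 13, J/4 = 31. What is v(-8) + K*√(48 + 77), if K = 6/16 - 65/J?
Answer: -13/5 - 185*√5/248 ≈ -4.2680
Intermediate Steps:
J = 124 (J = 4*31 = 124)
K = -37/248 (K = 6/16 - 65/124 = 6*(1/16) - 65*1/124 = 3/8 - 65/124 = -37/248 ≈ -0.14919)
v(s) = -13/5 (v(s) = -⅕*13 = -13/5)
v(-8) + K*√(48 + 77) = -13/5 - 37*√(48 + 77)/248 = -13/5 - 185*√5/248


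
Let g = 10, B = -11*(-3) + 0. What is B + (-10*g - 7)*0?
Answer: 33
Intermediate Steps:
B = 33 (B = 33 + 0 = 33)
B + (-10*g - 7)*0 = 33 + (-10*10 - 7)*0 = 33 + (-100 - 7)*0 = 33 - 107*0 = 33 + 0 = 33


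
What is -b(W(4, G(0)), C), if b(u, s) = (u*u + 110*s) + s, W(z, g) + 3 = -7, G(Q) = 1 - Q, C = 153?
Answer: -17083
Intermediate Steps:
W(z, g) = -10 (W(z, g) = -3 - 7 = -10)
b(u, s) = u² + 111*s (b(u, s) = (u² + 110*s) + s = u² + 111*s)
-b(W(4, G(0)), C) = -((-10)² + 111*153) = -(100 + 16983) = -1*17083 = -17083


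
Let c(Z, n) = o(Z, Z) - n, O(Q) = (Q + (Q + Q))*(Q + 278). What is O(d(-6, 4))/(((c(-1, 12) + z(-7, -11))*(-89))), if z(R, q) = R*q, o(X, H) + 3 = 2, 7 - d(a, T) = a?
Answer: -11349/5696 ≈ -1.9925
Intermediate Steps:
d(a, T) = 7 - a
o(X, H) = -1 (o(X, H) = -3 + 2 = -1)
O(Q) = 3*Q*(278 + Q) (O(Q) = (Q + 2*Q)*(278 + Q) = (3*Q)*(278 + Q) = 3*Q*(278 + Q))
c(Z, n) = -1 - n
O(d(-6, 4))/(((c(-1, 12) + z(-7, -11))*(-89))) = (3*(7 - 1*(-6))*(278 + (7 - 1*(-6))))/((((-1 - 1*12) - 7*(-11))*(-89))) = (3*(7 + 6)*(278 + (7 + 6)))/((((-1 - 12) + 77)*(-89))) = (3*13*(278 + 13))/(((-13 + 77)*(-89))) = (3*13*291)/((64*(-89))) = 11349/(-5696) = 11349*(-1/5696) = -11349/5696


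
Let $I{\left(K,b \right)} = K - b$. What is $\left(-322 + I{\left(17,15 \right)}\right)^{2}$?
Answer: $102400$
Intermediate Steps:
$\left(-322 + I{\left(17,15 \right)}\right)^{2} = \left(-322 + \left(17 - 15\right)\right)^{2} = \left(-322 + 2\right)^{2} = \left(-320\right)^{2} = 102400$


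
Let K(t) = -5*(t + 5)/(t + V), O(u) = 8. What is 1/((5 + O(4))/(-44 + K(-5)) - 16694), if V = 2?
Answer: -44/734549 ≈ -5.9901e-5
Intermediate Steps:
K(t) = -5*(5 + t)/(2 + t) (K(t) = -5*(t + 5)/(t + 2) = -5*(5 + t)/(2 + t))
1/((5 + O(4))/(-44 + K(-5)) - 16694) = 1/((5 + 8)/(-44 + 5*(-5 - 1*(-5))/(2 - 5)) - 16694) = 1/(13/(-44 + 5*(-5 + 5)/(-3)) - 16694) = 1/(13/(-44 + 5*(-1/3)*0) - 16694) = 1/(13/(-44 + 0) - 16694) = 1/(13/(-44) - 16694) = 1/(-1/44*13 - 16694) = 1/(-13/44 - 16694) = 1/(-734549/44) = -44/734549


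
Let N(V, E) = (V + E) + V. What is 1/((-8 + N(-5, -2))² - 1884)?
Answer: -1/1484 ≈ -0.00067385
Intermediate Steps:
N(V, E) = E + 2*V (N(V, E) = (E + V) + V = E + 2*V)
1/((-8 + N(-5, -2))² - 1884) = 1/((-8 + (-2 + 2*(-5)))² - 1884) = 1/((-8 + (-2 - 10))² - 1884) = 1/((-8 - 12)² - 1884) = 1/((-20)² - 1884) = 1/(400 - 1884) = 1/(-1484) = -1/1484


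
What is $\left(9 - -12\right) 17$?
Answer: $357$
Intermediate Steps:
$\left(9 - -12\right) 17 = \left(9 + \left(-12 + 24\right)\right) 17 = \left(9 + 12\right) 17 = 21 \cdot 17 = 357$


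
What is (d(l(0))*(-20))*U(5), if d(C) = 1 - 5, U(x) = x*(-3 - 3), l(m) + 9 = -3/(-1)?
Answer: -2400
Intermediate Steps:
l(m) = -6 (l(m) = -9 - 3/(-1) = -9 - 3*(-1) = -9 + 3 = -6)
U(x) = -6*x (U(x) = x*(-6) = -6*x)
d(C) = -4
(d(l(0))*(-20))*U(5) = (-4*(-20))*(-6*5) = 80*(-30) = -2400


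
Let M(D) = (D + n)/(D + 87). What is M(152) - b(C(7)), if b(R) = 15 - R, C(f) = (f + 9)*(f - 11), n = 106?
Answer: -18623/239 ≈ -77.921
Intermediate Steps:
C(f) = (-11 + f)*(9 + f) (C(f) = (9 + f)*(-11 + f) = (-11 + f)*(9 + f))
M(D) = (106 + D)/(87 + D) (M(D) = (D + 106)/(D + 87) = (106 + D)/(87 + D))
M(152) - b(C(7)) = (106 + 152)/(87 + 152) - (15 - (-99 + 7**2 - 2*7)) = 258/239 - (15 - (-99 + 49 - 14)) = (1/239)*258 - (15 - 1*(-64)) = 258/239 - (15 + 64) = 258/239 - 1*79 = 258/239 - 79 = -18623/239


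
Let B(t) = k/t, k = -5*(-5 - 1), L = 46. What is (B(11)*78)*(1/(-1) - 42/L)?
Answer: -9360/23 ≈ -406.96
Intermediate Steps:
k = 30 (k = -5*(-6) = 30)
B(t) = 30/t
(B(11)*78)*(1/(-1) - 42/L) = ((30/11)*78)*(1/(-1) - 42/46) = ((30*(1/11))*78)*(1*(-1) - 42*1/46) = ((30/11)*78)*(-1 - 21/23) = (2340/11)*(-44/23) = -9360/23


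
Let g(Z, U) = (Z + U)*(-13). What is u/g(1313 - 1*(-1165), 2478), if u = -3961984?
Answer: 76192/1239 ≈ 61.495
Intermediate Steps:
g(Z, U) = -13*U - 13*Z (g(Z, U) = (U + Z)*(-13) = -13*U - 13*Z)
u/g(1313 - 1*(-1165), 2478) = -3961984/(-13*2478 - 13*(1313 - 1*(-1165))) = -3961984/(-32214 - 13*(1313 + 1165)) = -3961984/(-32214 - 13*2478) = -3961984/(-32214 - 32214) = -3961984/(-64428) = -3961984*(-1/64428) = 76192/1239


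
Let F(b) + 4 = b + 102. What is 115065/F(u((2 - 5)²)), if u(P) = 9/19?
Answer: 2186235/1871 ≈ 1168.5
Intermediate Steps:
u(P) = 9/19 (u(P) = 9*(1/19) = 9/19)
F(b) = 98 + b (F(b) = -4 + (b + 102) = -4 + (102 + b) = 98 + b)
115065/F(u((2 - 5)²)) = 115065/(98 + 9/19) = 115065/(1871/19) = 115065*(19/1871) = 2186235/1871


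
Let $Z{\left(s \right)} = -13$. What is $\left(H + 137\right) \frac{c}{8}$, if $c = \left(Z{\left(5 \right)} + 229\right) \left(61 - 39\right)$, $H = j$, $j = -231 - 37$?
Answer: $-77814$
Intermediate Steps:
$j = -268$ ($j = -231 - 37 = -268$)
$H = -268$
$c = 4752$ ($c = \left(-13 + 229\right) \left(61 - 39\right) = 216 \cdot 22 = 4752$)
$\left(H + 137\right) \frac{c}{8} = \left(-268 + 137\right) \frac{4752}{8} = - 131 \cdot 4752 \cdot \frac{1}{8} = \left(-131\right) 594 = -77814$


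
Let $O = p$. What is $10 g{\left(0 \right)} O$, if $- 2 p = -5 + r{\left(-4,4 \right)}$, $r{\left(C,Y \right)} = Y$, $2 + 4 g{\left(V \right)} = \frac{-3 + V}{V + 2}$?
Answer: $- \frac{35}{8} \approx -4.375$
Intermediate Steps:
$g{\left(V \right)} = - \frac{1}{2} + \frac{-3 + V}{4 \left(2 + V\right)}$ ($g{\left(V \right)} = - \frac{1}{2} + \frac{\left(-3 + V\right) \frac{1}{V + 2}}{4} = - \frac{1}{2} + \frac{\left(-3 + V\right) \frac{1}{2 + V}}{4} = - \frac{1}{2} + \frac{\frac{1}{2 + V} \left(-3 + V\right)}{4} = - \frac{1}{2} + \frac{-3 + V}{4 \left(2 + V\right)}$)
$p = \frac{1}{2}$ ($p = - \frac{-5 + 4}{2} = \left(- \frac{1}{2}\right) \left(-1\right) = \frac{1}{2} \approx 0.5$)
$O = \frac{1}{2} \approx 0.5$
$10 g{\left(0 \right)} O = 10 \frac{-7 - 0}{4 \left(2 + 0\right)} \frac{1}{2} = 10 \frac{-7 + 0}{4 \cdot 2} \cdot \frac{1}{2} = 10 \cdot \frac{1}{4} \cdot \frac{1}{2} \left(-7\right) \frac{1}{2} = 10 \left(- \frac{7}{8}\right) \frac{1}{2} = \left(- \frac{35}{4}\right) \frac{1}{2} = - \frac{35}{8}$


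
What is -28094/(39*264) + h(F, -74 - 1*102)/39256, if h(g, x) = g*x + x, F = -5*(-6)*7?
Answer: -8438695/2296476 ≈ -3.6746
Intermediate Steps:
F = 210 (F = 30*7 = 210)
h(g, x) = x + g*x
-28094/(39*264) + h(F, -74 - 1*102)/39256 = -28094/(39*264) + ((-74 - 1*102)*(1 + 210))/39256 = -28094/10296 + ((-74 - 102)*211)*(1/39256) = -28094*1/10296 - 176*211*(1/39256) = -1277/468 - 37136*1/39256 = -1277/468 - 4642/4907 = -8438695/2296476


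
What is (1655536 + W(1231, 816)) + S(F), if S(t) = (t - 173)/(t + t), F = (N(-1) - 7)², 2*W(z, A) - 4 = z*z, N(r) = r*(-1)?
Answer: 173751595/72 ≈ 2.4132e+6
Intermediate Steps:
N(r) = -r
W(z, A) = 2 + z²/2 (W(z, A) = 2 + (z*z)/2 = 2 + z²/2)
F = 36 (F = (-1*(-1) - 7)² = (1 - 7)² = (-6)² = 36)
S(t) = (-173 + t)/(2*t) (S(t) = (-173 + t)/((2*t)) = (-173 + t)*(1/(2*t)) = (-173 + t)/(2*t))
(1655536 + W(1231, 816)) + S(F) = (1655536 + (2 + (½)*1231²)) + (½)*(-173 + 36)/36 = (1655536 + (2 + (½)*1515361)) + (½)*(1/36)*(-137) = (1655536 + (2 + 1515361/2)) - 137/72 = (1655536 + 1515365/2) - 137/72 = 4826437/2 - 137/72 = 173751595/72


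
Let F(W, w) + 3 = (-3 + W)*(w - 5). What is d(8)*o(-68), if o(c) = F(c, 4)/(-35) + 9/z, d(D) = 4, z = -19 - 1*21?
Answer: -607/70 ≈ -8.6714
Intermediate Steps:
z = -40 (z = -19 - 21 = -40)
F(W, w) = -3 + (-5 + w)*(-3 + W) (F(W, w) = -3 + (-3 + W)*(w - 5) = -3 + (-3 + W)*(-5 + w) = -3 + (-5 + w)*(-3 + W))
o(c) = -9/40 + c/35 (o(c) = (12 - 5*c - 3*4 + c*4)/(-35) + 9/(-40) = (12 - 5*c - 12 + 4*c)*(-1/35) + 9*(-1/40) = -c*(-1/35) - 9/40 = c/35 - 9/40 = -9/40 + c/35)
d(8)*o(-68) = 4*(-9/40 + (1/35)*(-68)) = 4*(-9/40 - 68/35) = 4*(-607/280) = -607/70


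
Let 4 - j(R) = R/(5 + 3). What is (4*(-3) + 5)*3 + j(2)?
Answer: -69/4 ≈ -17.250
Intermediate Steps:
j(R) = 4 - R/8 (j(R) = 4 - R/(5 + 3) = 4 - R/8)
(4*(-3) + 5)*3 + j(2) = (4*(-3) + 5)*3 + (4 - ⅛*2) = (-12 + 5)*3 + (4 - ¼) = -7*3 + 15/4 = -21 + 15/4 = -69/4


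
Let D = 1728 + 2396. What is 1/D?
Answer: 1/4124 ≈ 0.00024248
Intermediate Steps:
D = 4124
1/D = 1/4124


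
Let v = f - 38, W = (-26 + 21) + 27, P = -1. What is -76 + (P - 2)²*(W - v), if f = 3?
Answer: 437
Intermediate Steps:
W = 22 (W = -5 + 27 = 22)
v = -35 (v = 3 - 38 = -35)
-76 + (P - 2)²*(W - v) = -76 + (-1 - 2)²*(22 - 1*(-35)) = -76 + (-3)²*(22 + 35) = -76 + 9*57 = -76 + 513 = 437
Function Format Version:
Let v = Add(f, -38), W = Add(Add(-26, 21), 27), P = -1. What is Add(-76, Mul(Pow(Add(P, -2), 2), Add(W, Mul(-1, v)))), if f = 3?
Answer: 437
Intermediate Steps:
W = 22 (W = Add(-5, 27) = 22)
v = -35 (v = Add(3, -38) = -35)
Add(-76, Mul(Pow(Add(P, -2), 2), Add(W, Mul(-1, v)))) = Add(-76, Mul(Pow(Add(-1, -2), 2), Add(22, Mul(-1, -35)))) = Add(-76, Mul(Pow(-3, 2), Add(22, 35))) = Add(-76, Mul(9, 57)) = Add(-76, 513) = 437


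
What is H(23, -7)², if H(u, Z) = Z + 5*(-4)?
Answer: 729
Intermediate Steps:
H(u, Z) = -20 + Z (H(u, Z) = Z - 20 = -20 + Z)
H(23, -7)² = (-20 - 7)² = (-27)² = 729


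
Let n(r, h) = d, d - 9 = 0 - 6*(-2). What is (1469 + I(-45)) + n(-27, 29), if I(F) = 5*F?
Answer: 1265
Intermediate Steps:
d = 21 (d = 9 + (0 - 6*(-2)) = 9 + (0 - 1*(-12)) = 9 + (0 + 12) = 9 + 12 = 21)
n(r, h) = 21
(1469 + I(-45)) + n(-27, 29) = (1469 + 5*(-45)) + 21 = (1469 - 225) + 21 = 1244 + 21 = 1265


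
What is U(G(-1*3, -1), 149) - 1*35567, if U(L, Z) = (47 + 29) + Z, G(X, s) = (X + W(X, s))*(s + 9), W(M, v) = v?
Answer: -35342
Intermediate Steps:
G(X, s) = (9 + s)*(X + s) (G(X, s) = (X + s)*(s + 9) = (X + s)*(9 + s) = (9 + s)*(X + s))
U(L, Z) = 76 + Z
U(G(-1*3, -1), 149) - 1*35567 = (76 + 149) - 1*35567 = 225 - 35567 = -35342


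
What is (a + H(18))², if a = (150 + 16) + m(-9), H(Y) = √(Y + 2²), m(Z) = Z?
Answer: (157 + √22)² ≈ 26144.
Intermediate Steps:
H(Y) = √(4 + Y) (H(Y) = √(Y + 4) = √(4 + Y))
a = 157 (a = (150 + 16) - 9 = 166 - 9 = 157)
(a + H(18))² = (157 + √(4 + 18))² = (157 + √22)²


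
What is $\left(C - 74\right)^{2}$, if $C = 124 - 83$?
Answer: $1089$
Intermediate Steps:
$C = 41$
$\left(C - 74\right)^{2} = \left(41 - 74\right)^{2} = \left(-33\right)^{2} = 1089$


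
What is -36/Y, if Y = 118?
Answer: -18/59 ≈ -0.30508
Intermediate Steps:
-36/Y = -36/118 = -36*1/118 = -18/59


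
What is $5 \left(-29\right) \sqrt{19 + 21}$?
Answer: $- 290 \sqrt{10} \approx -917.06$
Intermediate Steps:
$5 \left(-29\right) \sqrt{19 + 21} = - 145 \sqrt{40} = - 145 \cdot 2 \sqrt{10} = - 290 \sqrt{10}$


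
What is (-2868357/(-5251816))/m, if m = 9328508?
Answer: 2868357/48991607570528 ≈ 5.8548e-8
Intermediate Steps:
(-2868357/(-5251816))/m = -2868357/(-5251816)/9328508 = -2868357*(-1/5251816)*(1/9328508) = (2868357/5251816)*(1/9328508) = 2868357/48991607570528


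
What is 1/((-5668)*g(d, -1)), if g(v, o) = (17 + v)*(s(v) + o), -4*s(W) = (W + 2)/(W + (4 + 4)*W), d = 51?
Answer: 27/10706852 ≈ 2.5217e-6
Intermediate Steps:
s(W) = -(2 + W)/(36*W) (s(W) = -(W + 2)/(4*(W + (4 + 4)*W)) = -(2 + W)/(4*(W + 8*W)) = -(2 + W)/(4*(9*W)) = -(2 + W)*1/(9*W)/4 = -(2 + W)/(36*W))
g(v, o) = (17 + v)*(o + (-2 - v)/(36*v)) (g(v, o) = (17 + v)*((-2 - v)/(36*v) + o) = (17 + v)*(o + (-2 - v)/(36*v)))
1/((-5668)*g(d, -1)) = 1/((-5668)*(-19/36 + 17*(-1) - 17/18/51 - 1/36*51 - 1*51)) = -1/(5668*(-19/36 - 17 - 17/18*1/51 - 17/12 - 51)) = -1/(5668*(-19/36 - 17 - 1/54 - 17/12 - 51)) = -1/(5668*(-1889/27)) = -1/5668*(-27/1889) = 27/10706852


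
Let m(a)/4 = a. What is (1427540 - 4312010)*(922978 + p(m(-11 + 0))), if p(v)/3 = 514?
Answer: -2666750204400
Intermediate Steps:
m(a) = 4*a
p(v) = 1542 (p(v) = 3*514 = 1542)
(1427540 - 4312010)*(922978 + p(m(-11 + 0))) = (1427540 - 4312010)*(922978 + 1542) = -2884470*924520 = -2666750204400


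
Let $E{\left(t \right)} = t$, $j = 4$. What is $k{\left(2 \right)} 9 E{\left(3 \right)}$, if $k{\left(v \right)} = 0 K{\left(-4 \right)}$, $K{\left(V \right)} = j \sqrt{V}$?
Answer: $0$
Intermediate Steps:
$K{\left(V \right)} = 4 \sqrt{V}$
$k{\left(v \right)} = 0$ ($k{\left(v \right)} = 0 \cdot 4 \sqrt{-4} = 0 \cdot 4 \cdot 2 i = 0 \cdot 8 i = 0$)
$k{\left(2 \right)} 9 E{\left(3 \right)} = 0 \cdot 9 \cdot 3 = 0 \cdot 3 = 0$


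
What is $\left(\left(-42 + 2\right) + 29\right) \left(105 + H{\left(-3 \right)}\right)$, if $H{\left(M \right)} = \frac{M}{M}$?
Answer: $-1166$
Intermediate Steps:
$H{\left(M \right)} = 1$
$\left(\left(-42 + 2\right) + 29\right) \left(105 + H{\left(-3 \right)}\right) = \left(\left(-42 + 2\right) + 29\right) \left(105 + 1\right) = \left(-40 + 29\right) 106 = \left(-11\right) 106 = -1166$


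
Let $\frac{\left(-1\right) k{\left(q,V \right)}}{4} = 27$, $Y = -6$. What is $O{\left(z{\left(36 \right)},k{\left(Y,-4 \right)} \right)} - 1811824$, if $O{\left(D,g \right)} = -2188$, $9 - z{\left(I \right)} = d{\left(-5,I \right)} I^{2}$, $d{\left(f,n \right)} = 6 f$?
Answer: $-1814012$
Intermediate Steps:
$k{\left(q,V \right)} = -108$ ($k{\left(q,V \right)} = \left(-4\right) 27 = -108$)
$z{\left(I \right)} = 9 + 30 I^{2}$ ($z{\left(I \right)} = 9 - 6 \left(-5\right) I^{2} = 9 - - 30 I^{2} = 9 + 30 I^{2}$)
$O{\left(z{\left(36 \right)},k{\left(Y,-4 \right)} \right)} - 1811824 = -2188 - 1811824 = -1814012$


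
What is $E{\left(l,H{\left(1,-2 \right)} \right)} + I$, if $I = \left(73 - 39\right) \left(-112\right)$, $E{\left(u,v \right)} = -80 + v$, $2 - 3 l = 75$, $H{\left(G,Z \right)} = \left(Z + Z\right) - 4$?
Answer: $-3896$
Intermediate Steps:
$H{\left(G,Z \right)} = -4 + 2 Z$ ($H{\left(G,Z \right)} = 2 Z - 4 = -4 + 2 Z$)
$l = - \frac{73}{3}$ ($l = \frac{2}{3} - 25 = - \frac{73}{3} \approx -24.333$)
$I = -3808$ ($I = 34 \left(-112\right) = -3808$)
$E{\left(l,H{\left(1,-2 \right)} \right)} + I = \left(-80 + \left(-4 + 2 \left(-2\right)\right)\right) - 3808 = \left(-80 - 8\right) - 3808 = -88 - 3808 = -3896$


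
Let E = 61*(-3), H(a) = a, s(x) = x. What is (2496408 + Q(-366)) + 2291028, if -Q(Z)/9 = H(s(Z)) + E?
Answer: 4792377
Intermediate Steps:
E = -183
Q(Z) = 1647 - 9*Z (Q(Z) = -9*(Z - 183) = -9*(-183 + Z) = 1647 - 9*Z)
(2496408 + Q(-366)) + 2291028 = (2496408 + (1647 - 9*(-366))) + 2291028 = (2496408 + (1647 + 3294)) + 2291028 = (2496408 + 4941) + 2291028 = 2501349 + 2291028 = 4792377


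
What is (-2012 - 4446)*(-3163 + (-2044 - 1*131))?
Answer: 34472804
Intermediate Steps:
(-2012 - 4446)*(-3163 + (-2044 - 1*131)) = -6458*(-3163 + (-2044 - 131)) = -6458*(-3163 - 2175) = -6458*(-5338) = 34472804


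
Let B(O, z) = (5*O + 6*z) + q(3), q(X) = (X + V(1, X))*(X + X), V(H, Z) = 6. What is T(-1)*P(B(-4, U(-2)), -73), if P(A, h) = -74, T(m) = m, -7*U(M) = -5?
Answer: 74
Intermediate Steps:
q(X) = 2*X*(6 + X) (q(X) = (X + 6)*(X + X) = (6 + X)*(2*X) = 2*X*(6 + X))
U(M) = 5/7 (U(M) = -1/7*(-5) = 5/7)
B(O, z) = 54 + 5*O + 6*z (B(O, z) = (5*O + 6*z) + 2*3*(6 + 3) = (5*O + 6*z) + 2*3*9 = (5*O + 6*z) + 54 = 54 + 5*O + 6*z)
T(-1)*P(B(-4, U(-2)), -73) = -1*(-74) = 74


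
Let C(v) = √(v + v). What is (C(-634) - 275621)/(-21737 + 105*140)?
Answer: 8891/227 - 2*I*√317/7037 ≈ 39.167 - 0.0050602*I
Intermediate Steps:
C(v) = √2*√v (C(v) = √(2*v) = √2*√v)
(C(-634) - 275621)/(-21737 + 105*140) = (√2*√(-634) - 275621)/(-21737 + 105*140) = (√2*(I*√634) - 275621)/(-21737 + 14700) = (2*I*√317 - 275621)/(-7037) = (-275621 + 2*I*√317)*(-1/7037) = 8891/227 - 2*I*√317/7037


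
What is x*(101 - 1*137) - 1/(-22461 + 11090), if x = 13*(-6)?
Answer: 31929769/11371 ≈ 2808.0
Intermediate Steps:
x = -78
x*(101 - 1*137) - 1/(-22461 + 11090) = -78*(101 - 1*137) - 1/(-22461 + 11090) = -78*(101 - 137) - 1/(-11371) = -78*(-36) - 1*(-1/11371) = 2808 + 1/11371 = 31929769/11371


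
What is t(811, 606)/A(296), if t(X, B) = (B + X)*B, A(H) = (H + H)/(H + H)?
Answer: 858702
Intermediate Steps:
A(H) = 1 (A(H) = (2*H)/((2*H)) = (2*H)*(1/(2*H)) = 1)
t(X, B) = B*(B + X)
t(811, 606)/A(296) = (606*(606 + 811))/1 = (606*1417)*1 = 858702*1 = 858702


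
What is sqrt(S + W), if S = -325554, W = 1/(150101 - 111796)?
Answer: I*sqrt(477676602342545)/38305 ≈ 570.57*I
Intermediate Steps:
W = 1/38305 ≈ 2.6106e-5
sqrt(S + W) = sqrt(-325554 + 1/38305) = sqrt(-12470345969/38305) = I*sqrt(477676602342545)/38305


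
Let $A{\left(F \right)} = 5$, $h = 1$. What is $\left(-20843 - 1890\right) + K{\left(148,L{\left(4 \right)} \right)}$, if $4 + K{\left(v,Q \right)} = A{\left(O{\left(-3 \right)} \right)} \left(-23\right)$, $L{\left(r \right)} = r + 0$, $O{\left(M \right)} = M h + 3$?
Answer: $-22852$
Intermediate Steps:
$O{\left(M \right)} = 3 + M$ ($O{\left(M \right)} = M 1 + 3 = M + 3 = 3 + M$)
$L{\left(r \right)} = r$
$K{\left(v,Q \right)} = -119$ ($K{\left(v,Q \right)} = -4 + 5 \left(-23\right) = -4 - 115 = -119$)
$\left(-20843 - 1890\right) + K{\left(148,L{\left(4 \right)} \right)} = \left(-20843 - 1890\right) - 119 = -22733 - 119 = -22852$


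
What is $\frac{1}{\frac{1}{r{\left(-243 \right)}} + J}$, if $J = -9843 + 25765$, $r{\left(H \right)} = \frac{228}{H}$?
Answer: $\frac{76}{1209991} \approx 6.281 \cdot 10^{-5}$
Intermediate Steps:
$J = 15922$
$\frac{1}{\frac{1}{r{\left(-243 \right)}} + J} = \frac{1}{\frac{1}{228 \frac{1}{-243}} + 15922} = \frac{1}{\frac{1}{228 \left(- \frac{1}{243}\right)} + 15922} = \frac{1}{\frac{1}{- \frac{76}{81}} + 15922} = \frac{1}{- \frac{81}{76} + 15922} = \frac{1}{\frac{1209991}{76}} = \frac{76}{1209991}$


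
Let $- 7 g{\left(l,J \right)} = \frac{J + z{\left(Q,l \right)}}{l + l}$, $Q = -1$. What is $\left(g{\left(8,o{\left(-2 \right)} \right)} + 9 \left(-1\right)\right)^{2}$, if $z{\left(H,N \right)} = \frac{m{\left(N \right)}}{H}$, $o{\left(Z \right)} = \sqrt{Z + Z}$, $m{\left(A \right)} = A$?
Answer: $\frac{\left(500 + i\right)^{2}}{3136} \approx 79.719 + 0.31888 i$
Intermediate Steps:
$o{\left(Z \right)} = \sqrt{2} \sqrt{Z}$ ($o{\left(Z \right)} = \sqrt{2 Z} = \sqrt{2} \sqrt{Z}$)
$z{\left(H,N \right)} = \frac{N}{H}$
$g{\left(l,J \right)} = - \frac{J - l}{14 l}$ ($g{\left(l,J \right)} = - \frac{\left(J + \frac{l}{-1}\right) \frac{1}{l + l}}{7} = - \frac{\left(J + l \left(-1\right)\right) \frac{1}{2 l}}{7} = - \frac{\left(J - l\right) \frac{1}{2 l}}{7} = - \frac{\frac{1}{2} \frac{1}{l} \left(J - l\right)}{7} = - \frac{J - l}{14 l}$)
$\left(g{\left(8,o{\left(-2 \right)} \right)} + 9 \left(-1\right)\right)^{2} = \left(\frac{8 - \sqrt{2} \sqrt{-2}}{14 \cdot 8} + 9 \left(-1\right)\right)^{2} = \left(\frac{1}{14} \cdot \frac{1}{8} \left(8 - \sqrt{2} i \sqrt{2}\right) - 9\right)^{2} = \left(\frac{1}{14} \cdot \frac{1}{8} \left(8 - 2 i\right) - 9\right)^{2} = \left(\left(\frac{1}{14} - \frac{i}{56}\right) - 9\right)^{2} = \left(- \frac{125}{14} - \frac{i}{56}\right)^{2}$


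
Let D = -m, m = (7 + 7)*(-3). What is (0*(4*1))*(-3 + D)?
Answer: 0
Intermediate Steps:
m = -42 (m = 14*(-3) = -42)
D = 42 (D = -1*(-42) = 42)
(0*(4*1))*(-3 + D) = (0*(4*1))*(-3 + 42) = (0*4)*39 = 0*39 = 0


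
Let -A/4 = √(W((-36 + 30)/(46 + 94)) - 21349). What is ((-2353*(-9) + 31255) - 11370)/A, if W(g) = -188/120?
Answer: 20531*I*√19215510/1281034 ≈ 70.255*I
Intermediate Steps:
W(g) = -47/30 (W(g) = -188*1/120 = -47/30)
A = -2*I*√19215510/15 (A = -4*√(-47/30 - 21349) = -2*I*√19215510/15 ≈ -584.47*I)
((-2353*(-9) + 31255) - 11370)/A = ((-2353*(-9) + 31255) - 11370)/((-2*I*√19215510/15)) = ((21177 + 31255) - 11370)*(I*√19215510/2562068) = (52432 - 11370)*(I*√19215510/2562068) = 41062*(I*√19215510/2562068) = 20531*I*√19215510/1281034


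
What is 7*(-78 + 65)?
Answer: -91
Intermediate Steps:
7*(-78 + 65) = 7*(-13) = -91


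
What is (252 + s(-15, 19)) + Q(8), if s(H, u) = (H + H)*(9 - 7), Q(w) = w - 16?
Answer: 184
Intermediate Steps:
Q(w) = -16 + w
s(H, u) = 4*H (s(H, u) = (2*H)*2 = 4*H)
(252 + s(-15, 19)) + Q(8) = (252 + 4*(-15)) + (-16 + 8) = (252 - 60) - 8 = 192 - 8 = 184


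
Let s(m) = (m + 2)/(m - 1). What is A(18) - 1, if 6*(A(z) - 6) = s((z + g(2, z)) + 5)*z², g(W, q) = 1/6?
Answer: 8819/133 ≈ 66.308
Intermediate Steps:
g(W, q) = ⅙
s(m) = (2 + m)/(-1 + m)
A(z) = 6 + z²*(43/6 + z)/(6*(25/6 + z)) (A(z) = 6 + (((2 + ((z + ⅙) + 5))/(-1 + ((z + ⅙) + 5)))*z²)/6 = 6 + (((2 + ((⅙ + z) + 5))/(-1 + ((⅙ + z) + 5)))*z²)/6 = 6 + (((2 + (31/6 + z))/(-1 + (31/6 + z)))*z²)/6 = 6 + (((43/6 + z)/(25/6 + z))*z²)/6 = 6 + (z²*(43/6 + z)/(25/6 + z))/6 = 6 + z²*(43/6 + z)/(6*(25/6 + z)))
A(18) - 1 = (900 + 216*18 + 18²*(43 + 6*18))/(6*(25 + 6*18)) - 1 = (900 + 3888 + 324*(43 + 108))/(6*(25 + 108)) - 1 = (⅙)*(900 + 3888 + 324*151)/133 - 1 = (⅙)*(1/133)*(900 + 3888 + 48924) - 1 = (⅙)*(1/133)*53712 - 1 = 8952/133 - 1 = 8819/133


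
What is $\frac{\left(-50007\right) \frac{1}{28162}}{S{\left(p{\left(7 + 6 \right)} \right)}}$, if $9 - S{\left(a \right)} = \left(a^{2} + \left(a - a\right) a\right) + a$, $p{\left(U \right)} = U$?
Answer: $\frac{50007}{4872026} \approx 0.010264$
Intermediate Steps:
$S{\left(a \right)} = 9 - a - a^{2}$ ($S{\left(a \right)} = 9 - \left(\left(a^{2} + \left(a - a\right) a\right) + a\right) = 9 - \left(\left(a^{2} + 0 a\right) + a\right) = 9 - \left(\left(a^{2} + 0\right) + a\right) = 9 - \left(a^{2} + a\right) = 9 - \left(a + a^{2}\right) = 9 - a - a^{2}$)
$\frac{\left(-50007\right) \frac{1}{28162}}{S{\left(p{\left(7 + 6 \right)} \right)}} = \frac{\left(-50007\right) \frac{1}{28162}}{9 - \left(7 + 6\right) - \left(7 + 6\right)^{2}} = \frac{\left(-50007\right) \frac{1}{28162}}{9 - 13 - 13^{2}} = - \frac{50007}{28162 \left(9 - 13 - 169\right)} = - \frac{50007}{28162 \left(-173\right)} = \left(- \frac{50007}{28162}\right) \left(- \frac{1}{173}\right) = \frac{50007}{4872026}$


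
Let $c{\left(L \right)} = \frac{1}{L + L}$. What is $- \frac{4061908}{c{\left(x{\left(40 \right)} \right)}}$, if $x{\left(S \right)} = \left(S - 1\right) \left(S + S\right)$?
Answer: $-25346305920$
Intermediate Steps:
$x{\left(S \right)} = 2 S \left(-1 + S\right)$ ($x{\left(S \right)} = \left(-1 + S\right) 2 S = 2 S \left(-1 + S\right)$)
$c{\left(L \right)} = \frac{1}{2 L}$
$- \frac{4061908}{c{\left(x{\left(40 \right)} \right)}} = - \frac{4061908}{\frac{1}{2} \frac{1}{2 \cdot 40 \left(-1 + 40\right)}} = - \frac{4061908}{\frac{1}{2} \frac{1}{2 \cdot 40 \cdot 39}} = - \frac{4061908}{\frac{1}{2} \cdot \frac{1}{3120}} = - 4061908 \frac{1}{\frac{1}{6240}} = \left(-4061908\right) 6240 = -25346305920$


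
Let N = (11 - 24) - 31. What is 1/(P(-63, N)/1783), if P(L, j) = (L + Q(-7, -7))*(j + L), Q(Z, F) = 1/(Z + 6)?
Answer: 1783/6848 ≈ 0.26037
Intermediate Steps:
Q(Z, F) = 1/(6 + Z)
N = -44 (N = -13 - 31 = -44)
P(L, j) = (-1 + L)*(L + j) (P(L, j) = (L + 1/(6 - 7))*(j + L) = (L + 1/(-1))*(L + j) = (L - 1)*(L + j) = (-1 + L)*(L + j))
1/(P(-63, N)/1783) = 1/(((-63)**2 - 1*(-63) - 1*(-44) - 63*(-44))/1783) = 1/((3969 + 63 + 44 + 2772)*(1/1783)) = 1/(6848*(1/1783)) = 1/(6848/1783) = 1783/6848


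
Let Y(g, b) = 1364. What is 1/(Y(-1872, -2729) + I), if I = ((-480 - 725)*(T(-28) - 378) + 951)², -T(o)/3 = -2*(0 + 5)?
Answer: 1/176644526045 ≈ 5.6611e-12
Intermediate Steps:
T(o) = 30 (T(o) = -(-6)*(0 + 5) = -(-6)*5 = -3*(-10) = 30)
I = 176644524681 (I = ((-480 - 725)*(30 - 378) + 951)² = (-1205*(-348) + 951)² = (419340 + 951)² = 420291² = 176644524681)
1/(Y(-1872, -2729) + I) = 1/(1364 + 176644524681) = 1/176644526045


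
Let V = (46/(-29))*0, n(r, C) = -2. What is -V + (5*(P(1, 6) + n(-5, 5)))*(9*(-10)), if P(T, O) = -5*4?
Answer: 9900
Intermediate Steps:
V = 0 (V = (46*(-1/29))*0 = -46/29*0 = 0)
P(T, O) = -20
-V + (5*(P(1, 6) + n(-5, 5)))*(9*(-10)) = -1*0 + (5*(-20 - 2))*(9*(-10)) = 0 + (5*(-22))*(-90) = 0 - 110*(-90) = 0 + 9900 = 9900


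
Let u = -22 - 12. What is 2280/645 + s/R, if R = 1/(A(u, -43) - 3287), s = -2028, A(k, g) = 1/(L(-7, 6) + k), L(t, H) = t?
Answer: 11752314904/1763 ≈ 6.6661e+6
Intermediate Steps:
u = -34
A(k, g) = 1/(-7 + k)
R = -41/134768 (R = 1/(1/(-7 - 34) - 3287) = 1/(1/(-41) - 3287) = 1/(-1/41 - 3287) = 1/(-134768/41) = -41/134768 ≈ -0.00030423)
2280/645 + s/R = 2280/645 - 2028/(-41/134768) = 2280*(1/645) - 2028*(-134768/41) = 152/43 + 273309504/41 = 11752314904/1763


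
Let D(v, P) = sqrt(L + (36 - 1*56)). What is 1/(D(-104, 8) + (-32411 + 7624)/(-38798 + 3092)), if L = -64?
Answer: 126434946/15386791999 - 2549836872*I*sqrt(21)/107707543993 ≈ 0.0082171 - 0.10849*I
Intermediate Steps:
D(v, P) = 2*I*sqrt(21) (D(v, P) = sqrt(-64 + (36 - 1*56)) = sqrt(-64 + (36 - 56)) = sqrt(-64 - 20) = sqrt(-84) = 2*I*sqrt(21))
1/(D(-104, 8) + (-32411 + 7624)/(-38798 + 3092)) = 1/(2*I*sqrt(21) + (-32411 + 7624)/(-38798 + 3092)) = 1/(2*I*sqrt(21) - 24787/(-35706)) = 1/(2*I*sqrt(21) - 24787*(-1/35706)) = 1/(2*I*sqrt(21) + 24787/35706) = 1/(24787/35706 + 2*I*sqrt(21))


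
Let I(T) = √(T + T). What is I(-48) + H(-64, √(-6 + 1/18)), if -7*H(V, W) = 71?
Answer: -71/7 + 4*I*√6 ≈ -10.143 + 9.798*I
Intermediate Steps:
I(T) = √2*√T (I(T) = √(2*T) = √2*√T)
H(V, W) = -71/7 (H(V, W) = -⅐*71 = -71/7)
I(-48) + H(-64, √(-6 + 1/18)) = √2*√(-48) - 71/7 = √2*(4*I*√3) - 71/7 = 4*I*√6 - 71/7 = -71/7 + 4*I*√6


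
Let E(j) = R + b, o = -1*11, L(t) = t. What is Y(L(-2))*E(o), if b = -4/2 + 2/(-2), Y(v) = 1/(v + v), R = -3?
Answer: 3/2 ≈ 1.5000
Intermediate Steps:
Y(v) = 1/(2*v)
b = -3 (b = -4*½ + 2*(-½) = -2 - 1 = -3)
o = -11
E(j) = -6 (E(j) = -3 - 3 = -6)
Y(L(-2))*E(o) = ((½)/(-2))*(-6) = ((½)*(-½))*(-6) = -¼*(-6) = 3/2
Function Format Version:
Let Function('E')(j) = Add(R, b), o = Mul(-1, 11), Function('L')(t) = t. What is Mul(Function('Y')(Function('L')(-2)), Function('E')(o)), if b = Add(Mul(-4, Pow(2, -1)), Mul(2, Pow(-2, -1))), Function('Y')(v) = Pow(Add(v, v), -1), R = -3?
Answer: Rational(3, 2) ≈ 1.5000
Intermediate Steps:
Function('Y')(v) = Mul(Rational(1, 2), Pow(v, -1)) (Function('Y')(v) = Pow(Mul(2, v), -1) = Mul(Rational(1, 2), Pow(v, -1)))
b = -3 (b = Add(Mul(-4, Rational(1, 2)), Mul(2, Rational(-1, 2))) = Add(-2, -1) = -3)
o = -11
Function('E')(j) = -6 (Function('E')(j) = Add(-3, -3) = -6)
Mul(Function('Y')(Function('L')(-2)), Function('E')(o)) = Mul(Mul(Rational(1, 2), Pow(-2, -1)), -6) = Mul(Mul(Rational(1, 2), Rational(-1, 2)), -6) = Mul(Rational(-1, 4), -6) = Rational(3, 2)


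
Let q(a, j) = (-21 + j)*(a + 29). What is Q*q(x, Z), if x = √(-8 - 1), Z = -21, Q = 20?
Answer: -24360 - 2520*I ≈ -24360.0 - 2520.0*I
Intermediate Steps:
x = 3*I (x = √(-9) = 3*I ≈ 3.0*I)
q(a, j) = (-21 + j)*(29 + a)
Q*q(x, Z) = 20*(-609 - 63*I + 29*(-21) + (3*I)*(-21)) = 20*(-609 - 63*I - 609 - 63*I) = 20*(-1218 - 126*I) = -24360 - 2520*I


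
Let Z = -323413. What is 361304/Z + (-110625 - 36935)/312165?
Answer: -4585979584/2884520547 ≈ -1.5899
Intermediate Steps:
361304/Z + (-110625 - 36935)/312165 = 361304/(-323413) + (-110625 - 36935)/312165 = 361304*(-1/323413) - 147560*1/312165 = -361304/323413 - 4216/8919 = -4585979584/2884520547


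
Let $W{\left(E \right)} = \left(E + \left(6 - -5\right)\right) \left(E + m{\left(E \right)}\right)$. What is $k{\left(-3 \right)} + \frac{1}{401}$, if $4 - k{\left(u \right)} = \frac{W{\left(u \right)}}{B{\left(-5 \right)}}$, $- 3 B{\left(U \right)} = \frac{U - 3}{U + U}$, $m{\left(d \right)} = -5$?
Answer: $- \frac{94635}{401} \approx -236.0$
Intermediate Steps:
$B{\left(U \right)} = - \frac{-3 + U}{6 U}$ ($B{\left(U \right)} = - \frac{\left(U - 3\right) \frac{1}{U + U}}{3} = - \frac{\left(-3 + U\right) \frac{1}{2 U}}{3} = - \frac{\frac{1}{2} \frac{1}{U} \left(-3 + U\right)}{3} = - \frac{-3 + U}{6 U}$)
$W{\left(E \right)} = \left(-5 + E\right) \left(11 + E\right)$ ($W{\left(E \right)} = \left(E + \left(6 - -5\right)\right) \left(E - 5\right) = \left(E + \left(6 + 5\right)\right) \left(-5 + E\right) = \left(E + 11\right) \left(-5 + E\right) = \left(11 + E\right) \left(-5 + E\right) = \left(-5 + E\right) \left(11 + E\right)$)
$k{\left(u \right)} = - \frac{809}{4} + \frac{15 u^{2}}{4} + \frac{45 u}{2}$ ($k{\left(u \right)} = 4 - \frac{-55 + u^{2} + 6 u}{\frac{1}{6} \frac{1}{-5} \left(3 - -5\right)} = 4 - \frac{-55 + u^{2} + 6 u}{\frac{1}{6} \left(- \frac{1}{5}\right) \left(3 + 5\right)} = 4 - \frac{-55 + u^{2} + 6 u}{\frac{1}{6} \left(- \frac{1}{5}\right) 8} = 4 - \frac{-55 + u^{2} + 6 u}{- \frac{4}{15}} = 4 - \left(-55 + u^{2} + 6 u\right) \left(- \frac{15}{4}\right) = 4 - \left(\frac{825}{4} - \frac{45 u}{2} - \frac{15 u^{2}}{4}\right) = 4 + \left(- \frac{825}{4} + \frac{15 u^{2}}{4} + \frac{45 u}{2}\right) = - \frac{809}{4} + \frac{15 u^{2}}{4} + \frac{45 u}{2}$)
$k{\left(-3 \right)} + \frac{1}{401} = \left(- \frac{809}{4} + \frac{15 \left(-3\right)^{2}}{4} + \frac{45}{2} \left(-3\right)\right) + \frac{1}{401} = \left(- \frac{809}{4} + \frac{15}{4} \cdot 9 - \frac{135}{2}\right) + \frac{1}{401} = \left(- \frac{809}{4} + \frac{135}{4} - \frac{135}{2}\right) + \frac{1}{401} = -236 + \frac{1}{401} = - \frac{94635}{401}$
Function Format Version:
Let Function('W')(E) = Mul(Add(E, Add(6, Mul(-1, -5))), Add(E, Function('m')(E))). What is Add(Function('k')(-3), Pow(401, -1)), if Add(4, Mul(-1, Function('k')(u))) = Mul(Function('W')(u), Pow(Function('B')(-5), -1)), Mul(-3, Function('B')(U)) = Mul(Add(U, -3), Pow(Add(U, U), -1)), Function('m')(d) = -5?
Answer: Rational(-94635, 401) ≈ -236.00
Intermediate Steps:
Function('B')(U) = Mul(Rational(-1, 6), Pow(U, -1), Add(-3, U)) (Function('B')(U) = Mul(Rational(-1, 3), Mul(Add(U, -3), Pow(Add(U, U), -1))) = Mul(Rational(-1, 3), Mul(Add(-3, U), Pow(Mul(2, U), -1))) = Mul(Rational(-1, 3), Mul(Add(-3, U), Mul(Rational(1, 2), Pow(U, -1)))) = Mul(Rational(-1, 3), Mul(Rational(1, 2), Pow(U, -1), Add(-3, U))) = Mul(Rational(-1, 6), Pow(U, -1), Add(-3, U)))
Function('W')(E) = Mul(Add(-5, E), Add(11, E)) (Function('W')(E) = Mul(Add(E, Add(6, Mul(-1, -5))), Add(E, -5)) = Mul(Add(E, Add(6, 5)), Add(-5, E)) = Mul(Add(E, 11), Add(-5, E)) = Mul(Add(11, E), Add(-5, E)) = Mul(Add(-5, E), Add(11, E)))
Function('k')(u) = Add(Rational(-809, 4), Mul(Rational(15, 4), Pow(u, 2)), Mul(Rational(45, 2), u)) (Function('k')(u) = Add(4, Mul(-1, Mul(Add(-55, Pow(u, 2), Mul(6, u)), Pow(Mul(Rational(1, 6), Pow(-5, -1), Add(3, Mul(-1, -5))), -1)))) = Add(4, Mul(-1, Mul(Add(-55, Pow(u, 2), Mul(6, u)), Pow(Mul(Rational(1, 6), Rational(-1, 5), Add(3, 5)), -1)))) = Add(4, Mul(-1, Mul(Add(-55, Pow(u, 2), Mul(6, u)), Pow(Mul(Rational(1, 6), Rational(-1, 5), 8), -1)))) = Add(4, Mul(-1, Mul(Add(-55, Pow(u, 2), Mul(6, u)), Pow(Rational(-4, 15), -1)))) = Add(4, Mul(-1, Mul(Add(-55, Pow(u, 2), Mul(6, u)), Rational(-15, 4)))) = Add(4, Mul(-1, Add(Rational(825, 4), Mul(Rational(-45, 2), u), Mul(Rational(-15, 4), Pow(u, 2))))) = Add(4, Add(Rational(-825, 4), Mul(Rational(15, 4), Pow(u, 2)), Mul(Rational(45, 2), u))) = Add(Rational(-809, 4), Mul(Rational(15, 4), Pow(u, 2)), Mul(Rational(45, 2), u)))
Add(Function('k')(-3), Pow(401, -1)) = Add(Add(Rational(-809, 4), Mul(Rational(15, 4), Pow(-3, 2)), Mul(Rational(45, 2), -3)), Pow(401, -1)) = Add(Add(Rational(-809, 4), Mul(Rational(15, 4), 9), Rational(-135, 2)), Rational(1, 401)) = Add(Add(Rational(-809, 4), Rational(135, 4), Rational(-135, 2)), Rational(1, 401)) = Add(-236, Rational(1, 401)) = Rational(-94635, 401)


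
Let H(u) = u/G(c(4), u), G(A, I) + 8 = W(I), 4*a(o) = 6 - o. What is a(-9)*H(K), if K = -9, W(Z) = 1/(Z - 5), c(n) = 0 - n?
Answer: 945/226 ≈ 4.1814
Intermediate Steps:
c(n) = -n
a(o) = 3/2 - o/4 (a(o) = (6 - o)/4 = 3/2 - o/4)
W(Z) = 1/(-5 + Z)
G(A, I) = -8 + 1/(-5 + I)
H(u) = u*(-5 + u)/(41 - 8*u) (H(u) = u/(((41 - 8*u)/(-5 + u))) = u*((-5 + u)/(41 - 8*u)) = u*(-5 + u)/(41 - 8*u))
a(-9)*H(K) = (3/2 - ¼*(-9))*(-9*(5 - 1*(-9))/(-41 + 8*(-9))) = (3/2 + 9/4)*(-9*(5 + 9)/(-41 - 72)) = 15*(-9*14/(-113))/4 = 15*(-9*(-1/113)*14)/4 = (15/4)*(126/113) = 945/226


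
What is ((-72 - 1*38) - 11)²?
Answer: 14641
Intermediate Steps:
((-72 - 1*38) - 11)² = ((-72 - 38) - 11)² = (-110 - 11)² = (-121)² = 14641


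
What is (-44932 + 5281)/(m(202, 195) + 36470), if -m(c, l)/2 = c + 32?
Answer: -39651/36002 ≈ -1.1014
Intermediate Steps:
m(c, l) = -64 - 2*c (m(c, l) = -2*(c + 32) = -2*(32 + c) = -64 - 2*c)
(-44932 + 5281)/(m(202, 195) + 36470) = (-44932 + 5281)/((-64 - 2*202) + 36470) = -39651/((-64 - 404) + 36470) = -39651/(-468 + 36470) = -39651/36002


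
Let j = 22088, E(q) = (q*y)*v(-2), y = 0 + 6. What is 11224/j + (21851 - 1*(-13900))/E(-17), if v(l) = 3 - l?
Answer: -1921431/27610 ≈ -69.592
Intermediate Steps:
y = 6
E(q) = 30*q (E(q) = (q*6)*(3 - 1*(-2)) = (6*q)*(3 + 2) = (6*q)*5 = 30*q)
11224/j + (21851 - 1*(-13900))/E(-17) = 11224/22088 + (21851 - 1*(-13900))/((30*(-17))) = 11224*(1/22088) + (21851 + 13900)/(-510) = 1403/2761 + 35751*(-1/510) = 1403/2761 - 701/10 = -1921431/27610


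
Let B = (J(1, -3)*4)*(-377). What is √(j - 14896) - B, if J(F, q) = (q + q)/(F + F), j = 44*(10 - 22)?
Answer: -4524 + 8*I*√241 ≈ -4524.0 + 124.19*I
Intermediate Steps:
j = -528 (j = 44*(-12) = -528)
J(F, q) = q/F (J(F, q) = (2*q)/((2*F)) = (2*q)*(1/(2*F)) = q/F)
B = 4524 (B = (-3/1*4)*(-377) = (-3*1*4)*(-377) = -3*4*(-377) = -12*(-377) = 4524)
√(j - 14896) - B = √(-528 - 14896) - 1*4524 = √(-15424) - 4524 = 8*I*√241 - 4524 = -4524 + 8*I*√241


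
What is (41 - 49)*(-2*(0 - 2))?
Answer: -32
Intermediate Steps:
(41 - 49)*(-2*(0 - 2)) = -(-16)*(-2) = -8*4 = -32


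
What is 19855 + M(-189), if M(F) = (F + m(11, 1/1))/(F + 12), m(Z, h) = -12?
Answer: 1171512/59 ≈ 19856.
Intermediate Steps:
M(F) = (-12 + F)/(12 + F) (M(F) = (F - 12)/(F + 12) = (-12 + F)/(12 + F))
19855 + M(-189) = 19855 + (-12 - 189)/(12 - 189) = 19855 - 201/(-177) = 19855 - 1/177*(-201) = 19855 + 67/59 = 1171512/59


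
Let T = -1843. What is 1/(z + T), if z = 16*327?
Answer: 1/3389 ≈ 0.00029507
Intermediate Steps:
z = 5232
1/(z + T) = 1/(5232 - 1843) = 1/3389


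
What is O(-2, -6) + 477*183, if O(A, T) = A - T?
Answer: 87295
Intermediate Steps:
O(-2, -6) + 477*183 = (-2 - 1*(-6)) + 477*183 = (-2 + 6) + 87291 = 4 + 87291 = 87295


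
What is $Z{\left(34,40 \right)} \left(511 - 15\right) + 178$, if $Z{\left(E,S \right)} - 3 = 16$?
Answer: $9602$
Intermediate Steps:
$Z{\left(E,S \right)} = 19$ ($Z{\left(E,S \right)} = 3 + 16 = 19$)
$Z{\left(34,40 \right)} \left(511 - 15\right) + 178 = 19 \left(511 - 15\right) + 178 = 19 \cdot 496 + 178 = 9424 + 178 = 9602$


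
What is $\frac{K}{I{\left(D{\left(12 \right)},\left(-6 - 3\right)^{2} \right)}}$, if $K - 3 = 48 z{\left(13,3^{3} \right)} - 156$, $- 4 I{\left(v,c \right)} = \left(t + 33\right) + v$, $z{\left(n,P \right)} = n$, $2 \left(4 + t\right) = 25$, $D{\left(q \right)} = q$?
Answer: $- \frac{3768}{107} \approx -35.215$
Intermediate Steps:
$t = \frac{17}{2}$ ($t = -4 + \frac{1}{2} \cdot 25 = -4 + \frac{25}{2} = \frac{17}{2} \approx 8.5$)
$I{\left(v,c \right)} = - \frac{83}{8} - \frac{v}{4}$ ($I{\left(v,c \right)} = - \frac{\left(\frac{17}{2} + 33\right) + v}{4} = - \frac{\frac{83}{2} + v}{4} = - \frac{83}{8} - \frac{v}{4}$)
$K = 471$ ($K = 3 + \left(48 \cdot 13 - 156\right) = 3 + \left(624 - 156\right) = 3 + 468 = 471$)
$\frac{K}{I{\left(D{\left(12 \right)},\left(-6 - 3\right)^{2} \right)}} = \frac{471}{- \frac{83}{8} - 3} = \frac{471}{- \frac{107}{8}} = 471 \left(- \frac{8}{107}\right) = - \frac{3768}{107}$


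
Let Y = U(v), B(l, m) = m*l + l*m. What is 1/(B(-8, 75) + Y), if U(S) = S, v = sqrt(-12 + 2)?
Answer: -120/144001 - I*sqrt(10)/1440010 ≈ -0.00083333 - 2.196e-6*I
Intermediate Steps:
v = I*sqrt(10) (v = sqrt(-10) = I*sqrt(10) ≈ 3.1623*I)
B(l, m) = 2*l*m (B(l, m) = l*m + l*m = 2*l*m)
Y = I*sqrt(10) ≈ 3.1623*I
1/(B(-8, 75) + Y) = 1/(2*(-8)*75 + I*sqrt(10)) = 1/(-1200 + I*sqrt(10))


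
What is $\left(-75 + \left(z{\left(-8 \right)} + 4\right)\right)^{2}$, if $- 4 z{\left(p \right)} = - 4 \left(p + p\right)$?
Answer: $7569$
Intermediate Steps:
$z{\left(p \right)} = 2 p$ ($z{\left(p \right)} = - \frac{\left(-4\right) \left(p + p\right)}{4} = - \frac{\left(-4\right) 2 p}{4} = - \frac{\left(-8\right) p}{4} = 2 p$)
$\left(-75 + \left(z{\left(-8 \right)} + 4\right)\right)^{2} = \left(-75 + \left(2 \left(-8\right) + 4\right)\right)^{2} = \left(-75 + \left(-16 + 4\right)\right)^{2} = \left(-75 - 12\right)^{2} = \left(-87\right)^{2} = 7569$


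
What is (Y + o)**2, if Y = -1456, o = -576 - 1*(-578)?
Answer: 2114116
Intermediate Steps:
o = 2 (o = -576 + 578 = 2)
(Y + o)**2 = (-1456 + 2)**2 = (-1454)**2 = 2114116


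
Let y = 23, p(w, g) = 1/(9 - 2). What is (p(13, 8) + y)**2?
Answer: 26244/49 ≈ 535.59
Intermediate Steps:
p(w, g) = 1/7
(p(13, 8) + y)**2 = (1/7 + 23)**2 = (162/7)**2 = 26244/49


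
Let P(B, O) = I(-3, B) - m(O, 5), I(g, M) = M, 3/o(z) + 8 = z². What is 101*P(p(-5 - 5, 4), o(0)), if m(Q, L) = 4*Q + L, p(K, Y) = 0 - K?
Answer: 1313/2 ≈ 656.50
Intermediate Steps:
p(K, Y) = -K
m(Q, L) = L + 4*Q
o(z) = 3/(-8 + z²)
P(B, O) = -5 + B - 4*O (P(B, O) = B - (5 + 4*O) = B + (-5 - 4*O) = -5 + B - 4*O)
101*P(p(-5 - 5, 4), o(0)) = 101*(-5 - (-5 - 5) - 12/(-8 + 0²)) = 101*(-5 - 1*(-10) - 12/(-8 + 0)) = 101*(-5 + 10 - 12/(-8)) = 101*(-5 + 10 - 12*(-1)/8) = 101*(-5 + 10 - 4*(-3/8)) = 101*(-5 + 10 + 3/2) = 101*(13/2) = 1313/2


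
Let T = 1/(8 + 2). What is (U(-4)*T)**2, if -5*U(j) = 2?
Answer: 1/625 ≈ 0.0016000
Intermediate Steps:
U(j) = -2/5 (U(j) = -1/5*2 = -2/5)
T = 1/10 ≈ 0.10000
(U(-4)*T)**2 = (-2/5*1/10)**2 = (-1/25)**2 = 1/625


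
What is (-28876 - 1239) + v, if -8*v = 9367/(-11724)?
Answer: -2824536713/93792 ≈ -30115.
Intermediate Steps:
v = 9367/93792 (v = -9367/(8*(-11724)) = -9367*(-1)/(8*11724) = -⅛*(-9367/11724) = 9367/93792 ≈ 0.099870)
(-28876 - 1239) + v = (-28876 - 1239) + 9367/93792 = -30115 + 9367/93792 = -2824536713/93792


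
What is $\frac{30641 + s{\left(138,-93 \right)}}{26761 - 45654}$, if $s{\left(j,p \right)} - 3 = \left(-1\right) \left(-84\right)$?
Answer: $- \frac{30728}{18893} \approx -1.6264$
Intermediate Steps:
$s{\left(j,p \right)} = 87$ ($s{\left(j,p \right)} = 3 - -84 = 3 + 84 = 87$)
$\frac{30641 + s{\left(138,-93 \right)}}{26761 - 45654} = \frac{30641 + 87}{26761 - 45654} = \frac{30728}{-18893} = 30728 \left(- \frac{1}{18893}\right) = - \frac{30728}{18893}$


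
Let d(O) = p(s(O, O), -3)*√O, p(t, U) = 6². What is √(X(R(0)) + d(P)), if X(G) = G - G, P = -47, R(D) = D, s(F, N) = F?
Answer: 6*47^(¼)*√I ≈ 11.109 + 11.109*I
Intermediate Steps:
p(t, U) = 36
X(G) = 0
d(O) = 36*√O
√(X(R(0)) + d(P)) = √(0 + 36*√(-47)) = √(0 + 36*(I*√47)) = √(0 + 36*I*√47) = √(36*I*√47) = 6*47^(¼)*√I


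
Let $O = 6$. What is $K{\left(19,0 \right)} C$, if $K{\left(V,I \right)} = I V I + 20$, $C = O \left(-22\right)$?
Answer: $-2640$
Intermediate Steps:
$C = -132$ ($C = 6 \left(-22\right) = -132$)
$K{\left(V,I \right)} = 20 + V I^{2}$ ($K{\left(V,I \right)} = V I^{2} + 20 = 20 + V I^{2}$)
$K{\left(19,0 \right)} C = \left(20 + 19 \cdot 0^{2}\right) \left(-132\right) = \left(20 + 19 \cdot 0\right) \left(-132\right) = \left(20 + 0\right) \left(-132\right) = 20 \left(-132\right) = -2640$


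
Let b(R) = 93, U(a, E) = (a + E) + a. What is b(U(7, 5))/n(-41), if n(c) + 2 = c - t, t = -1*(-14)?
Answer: -31/19 ≈ -1.6316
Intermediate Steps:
U(a, E) = E + 2*a (U(a, E) = (E + a) + a = E + 2*a)
t = 14
n(c) = -16 + c (n(c) = -2 + (c - 1*14) = -2 + (c - 14) = -2 + (-14 + c) = -16 + c)
b(U(7, 5))/n(-41) = 93/(-16 - 41) = 93/(-57) = 93*(-1/57) = -31/19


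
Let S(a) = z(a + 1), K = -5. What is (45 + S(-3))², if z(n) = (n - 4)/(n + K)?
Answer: 103041/49 ≈ 2102.9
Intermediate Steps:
z(n) = (-4 + n)/(-5 + n) (z(n) = (n - 4)/(n - 5) = (-4 + n)/(-5 + n))
S(a) = (-3 + a)/(-4 + a) (S(a) = (-4 + (a + 1))/(-5 + (a + 1)) = (-4 + (1 + a))/(-5 + (1 + a)) = (-3 + a)/(-4 + a))
(45 + S(-3))² = (45 + (-3 - 3)/(-4 - 3))² = (45 - 6/(-7))² = (45 - ⅐*(-6))² = (45 + 6/7)² = (321/7)² = 103041/49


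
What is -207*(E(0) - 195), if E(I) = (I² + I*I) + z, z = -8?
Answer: 42021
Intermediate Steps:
E(I) = -8 + 2*I² (E(I) = (I² + I*I) - 8 = (I² + I²) - 8 = 2*I² - 8 = -8 + 2*I²)
-207*(E(0) - 195) = -207*((-8 + 2*0²) - 195) = -207*((-8 + 2*0) - 195) = -207*((-8 + 0) - 195) = -207*(-8 - 195) = -207*(-203) = 42021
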